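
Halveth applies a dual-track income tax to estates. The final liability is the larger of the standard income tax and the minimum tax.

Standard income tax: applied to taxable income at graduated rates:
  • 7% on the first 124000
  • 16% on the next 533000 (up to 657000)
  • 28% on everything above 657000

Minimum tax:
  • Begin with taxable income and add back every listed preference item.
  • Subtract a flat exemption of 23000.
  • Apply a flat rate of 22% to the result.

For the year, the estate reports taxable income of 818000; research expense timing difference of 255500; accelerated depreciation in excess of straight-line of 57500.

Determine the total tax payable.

243760

Standard income tax:
  124000 × 7% = 8680
  533000 × 16% = 85280
  161000 × 28% = 45080
  → 139040

Minimum tax:
  Adjusted income: 818000 + 255500 + 57500 = 1131000
  Less exemption 23000 → base 1108000
  1108000 × 22% = 243760

243760 > 139040, so the minimum tax is the binding amount.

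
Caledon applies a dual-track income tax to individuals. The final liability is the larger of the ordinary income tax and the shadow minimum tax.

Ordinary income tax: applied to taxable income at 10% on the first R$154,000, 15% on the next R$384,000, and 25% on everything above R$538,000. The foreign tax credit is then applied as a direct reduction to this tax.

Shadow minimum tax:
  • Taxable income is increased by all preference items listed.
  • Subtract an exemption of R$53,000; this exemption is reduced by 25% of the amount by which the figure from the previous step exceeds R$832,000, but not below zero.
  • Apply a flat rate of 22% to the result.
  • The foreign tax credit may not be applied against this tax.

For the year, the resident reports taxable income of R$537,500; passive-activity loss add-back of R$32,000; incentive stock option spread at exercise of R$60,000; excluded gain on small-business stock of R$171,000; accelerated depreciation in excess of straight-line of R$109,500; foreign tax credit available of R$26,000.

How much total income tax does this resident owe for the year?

R$192,830

Shadow minimum tax:
  Adjusted income: R$537,500 + R$32,000 + R$60,000 + R$171,000 + R$109,500 = R$910,000
  Exemption: R$53,000 − 25% × (R$910,000 − R$832,000) = R$53,000 − R$19,500 = R$33,500
  Base: R$910,000 − R$33,500 = R$876,500
  R$876,500 × 22% = R$192,830

Ordinary income tax:
  R$154,000 × 10% = R$15,400
  R$383,500 × 15% = R$57,525
  → R$72,925
  Less foreign tax credit R$26,000 → R$46,925

R$192,830 > R$46,925, so the shadow minimum tax is the binding amount.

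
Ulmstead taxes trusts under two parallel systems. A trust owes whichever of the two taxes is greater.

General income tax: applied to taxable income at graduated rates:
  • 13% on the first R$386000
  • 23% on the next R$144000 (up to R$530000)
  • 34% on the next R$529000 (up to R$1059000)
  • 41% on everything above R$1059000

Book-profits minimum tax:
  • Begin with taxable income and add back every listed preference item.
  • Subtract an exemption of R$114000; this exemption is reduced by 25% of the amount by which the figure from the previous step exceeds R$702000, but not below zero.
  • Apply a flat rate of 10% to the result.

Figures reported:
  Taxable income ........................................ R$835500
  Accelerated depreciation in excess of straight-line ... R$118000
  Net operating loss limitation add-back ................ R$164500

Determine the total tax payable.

R$187170

General income tax:
  R$386000 × 13% = R$50180
  R$144000 × 23% = R$33120
  R$305500 × 34% = R$103870
  → R$187170

Book-profits minimum tax:
  Adjusted income: R$835500 + R$118000 + R$164500 = R$1118000
  Exemption: R$114000 − 25% × (R$1118000 − R$702000) = R$114000 − R$104000 = R$10000
  Base: R$1118000 − R$10000 = R$1108000
  R$1108000 × 10% = R$110800

R$187170 > R$110800, so the general income tax governs.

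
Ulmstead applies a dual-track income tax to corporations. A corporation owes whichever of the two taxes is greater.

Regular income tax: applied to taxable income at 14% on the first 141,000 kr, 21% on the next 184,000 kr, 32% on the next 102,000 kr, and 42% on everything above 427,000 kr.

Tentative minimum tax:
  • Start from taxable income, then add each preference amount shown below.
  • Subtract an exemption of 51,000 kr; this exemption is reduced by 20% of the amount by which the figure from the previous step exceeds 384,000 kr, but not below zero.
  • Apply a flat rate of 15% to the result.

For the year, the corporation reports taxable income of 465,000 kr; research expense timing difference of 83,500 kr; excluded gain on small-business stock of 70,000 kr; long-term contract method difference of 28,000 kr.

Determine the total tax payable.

Regular income tax:
  141,000 kr × 14% = 19,740 kr
  184,000 kr × 21% = 38,640 kr
  102,000 kr × 32% = 32,640 kr
  38,000 kr × 42% = 15,960 kr
  → 106,980 kr

Tentative minimum tax:
  Adjusted income: 465,000 kr + 83,500 kr + 70,000 kr + 28,000 kr = 646,500 kr
  Exemption: 20% × (646,500 kr − 384,000 kr) = 52,500 kr ≥ 51,000 kr, so the exemption is fully phased out
  Base: 646,500 kr − 0 kr = 646,500 kr
  646,500 kr × 15% = 96,975 kr

106,980 kr > 96,975 kr, so the regular income tax governs.

106,980 kr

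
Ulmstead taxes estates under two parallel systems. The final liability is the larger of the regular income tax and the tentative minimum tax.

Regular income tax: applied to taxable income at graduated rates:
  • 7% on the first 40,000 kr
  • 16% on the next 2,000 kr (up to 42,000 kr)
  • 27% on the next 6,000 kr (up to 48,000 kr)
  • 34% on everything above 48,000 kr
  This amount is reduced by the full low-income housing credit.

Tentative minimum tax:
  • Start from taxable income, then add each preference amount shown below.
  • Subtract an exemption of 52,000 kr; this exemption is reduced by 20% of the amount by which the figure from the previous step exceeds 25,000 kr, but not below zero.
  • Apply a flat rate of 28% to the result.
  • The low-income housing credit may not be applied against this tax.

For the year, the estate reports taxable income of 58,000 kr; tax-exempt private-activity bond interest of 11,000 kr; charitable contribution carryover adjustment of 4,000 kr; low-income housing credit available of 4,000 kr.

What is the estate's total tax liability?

Regular income tax:
  40,000 kr × 7% = 2,800 kr
  2,000 kr × 16% = 320 kr
  6,000 kr × 27% = 1,620 kr
  10,000 kr × 34% = 3,400 kr
  → 8,140 kr
  Less low-income housing credit 4,000 kr → 4,140 kr

Tentative minimum tax:
  Adjusted income: 58,000 kr + 11,000 kr + 4,000 kr = 73,000 kr
  Exemption: 52,000 kr − 20% × (73,000 kr − 25,000 kr) = 52,000 kr − 9,600 kr = 42,400 kr
  Base: 73,000 kr − 42,400 kr = 30,600 kr
  30,600 kr × 28% = 8,568 kr

8,568 kr > 4,140 kr, so the tentative minimum tax is the binding amount.

8,568 kr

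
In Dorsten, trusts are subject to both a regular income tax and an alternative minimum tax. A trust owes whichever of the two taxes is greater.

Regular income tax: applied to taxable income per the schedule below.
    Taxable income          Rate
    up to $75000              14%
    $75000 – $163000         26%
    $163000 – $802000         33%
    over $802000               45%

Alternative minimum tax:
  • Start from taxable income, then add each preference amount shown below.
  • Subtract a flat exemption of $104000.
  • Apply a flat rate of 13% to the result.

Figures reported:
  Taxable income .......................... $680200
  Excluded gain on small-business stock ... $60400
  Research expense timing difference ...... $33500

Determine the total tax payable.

$204056

Regular income tax:
  $75000 × 14% = $10500
  $88000 × 26% = $22880
  $517200 × 33% = $170676
  → $204056

Alternative minimum tax:
  Adjusted income: $680200 + $60400 + $33500 = $774100
  Less exemption $104000 → base $670100
  $670100 × 13% = $87113

$204056 > $87113, so the regular income tax governs.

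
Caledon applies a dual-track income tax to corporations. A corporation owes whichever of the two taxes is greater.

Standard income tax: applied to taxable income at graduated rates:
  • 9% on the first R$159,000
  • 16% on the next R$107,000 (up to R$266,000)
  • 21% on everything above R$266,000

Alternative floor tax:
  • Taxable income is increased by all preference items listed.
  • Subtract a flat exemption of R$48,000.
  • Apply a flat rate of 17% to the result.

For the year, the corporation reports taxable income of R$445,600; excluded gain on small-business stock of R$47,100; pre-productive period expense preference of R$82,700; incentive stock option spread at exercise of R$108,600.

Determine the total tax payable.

R$108,120

Alternative floor tax:
  Adjusted income: R$445,600 + R$47,100 + R$82,700 + R$108,600 = R$684,000
  Less exemption R$48,000 → base R$636,000
  R$636,000 × 17% = R$108,120

Standard income tax:
  R$159,000 × 9% = R$14,310
  R$107,000 × 16% = R$17,120
  R$179,600 × 21% = R$37,716
  → R$69,146

R$108,120 > R$69,146, so the alternative floor tax is the binding amount.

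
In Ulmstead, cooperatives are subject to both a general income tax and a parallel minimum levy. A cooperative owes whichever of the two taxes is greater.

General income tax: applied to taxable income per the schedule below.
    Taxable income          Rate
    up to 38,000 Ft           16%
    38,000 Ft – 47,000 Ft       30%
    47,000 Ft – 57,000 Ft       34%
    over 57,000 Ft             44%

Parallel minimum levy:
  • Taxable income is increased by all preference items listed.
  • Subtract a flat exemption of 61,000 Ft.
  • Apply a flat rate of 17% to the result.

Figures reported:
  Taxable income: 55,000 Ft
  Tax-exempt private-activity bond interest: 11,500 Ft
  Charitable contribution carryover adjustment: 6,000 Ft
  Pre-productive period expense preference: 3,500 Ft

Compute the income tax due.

General income tax:
  38,000 Ft × 16% = 6,080 Ft
  9,000 Ft × 30% = 2,700 Ft
  8,000 Ft × 34% = 2,720 Ft
  → 11,500 Ft

Parallel minimum levy:
  Adjusted income: 55,000 Ft + 11,500 Ft + 6,000 Ft + 3,500 Ft = 76,000 Ft
  Less exemption 61,000 Ft → base 15,000 Ft
  15,000 Ft × 17% = 2,550 Ft

11,500 Ft > 2,550 Ft, so the general income tax governs.

11,500 Ft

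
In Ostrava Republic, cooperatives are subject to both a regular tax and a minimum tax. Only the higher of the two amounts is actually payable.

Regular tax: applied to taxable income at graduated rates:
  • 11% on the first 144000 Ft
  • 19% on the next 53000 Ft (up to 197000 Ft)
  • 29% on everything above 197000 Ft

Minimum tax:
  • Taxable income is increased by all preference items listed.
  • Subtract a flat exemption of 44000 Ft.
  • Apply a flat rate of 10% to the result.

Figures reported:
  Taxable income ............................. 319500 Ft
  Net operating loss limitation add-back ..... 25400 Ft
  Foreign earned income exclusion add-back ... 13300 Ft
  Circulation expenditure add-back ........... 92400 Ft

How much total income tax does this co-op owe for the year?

Regular tax:
  144000 Ft × 11% = 15840 Ft
  53000 Ft × 19% = 10070 Ft
  122500 Ft × 29% = 35525 Ft
  → 61435 Ft

Minimum tax:
  Adjusted income: 319500 Ft + 25400 Ft + 13300 Ft + 92400 Ft = 450600 Ft
  Less exemption 44000 Ft → base 406600 Ft
  406600 Ft × 10% = 40660 Ft

61435 Ft > 40660 Ft, so the regular tax governs.

61435 Ft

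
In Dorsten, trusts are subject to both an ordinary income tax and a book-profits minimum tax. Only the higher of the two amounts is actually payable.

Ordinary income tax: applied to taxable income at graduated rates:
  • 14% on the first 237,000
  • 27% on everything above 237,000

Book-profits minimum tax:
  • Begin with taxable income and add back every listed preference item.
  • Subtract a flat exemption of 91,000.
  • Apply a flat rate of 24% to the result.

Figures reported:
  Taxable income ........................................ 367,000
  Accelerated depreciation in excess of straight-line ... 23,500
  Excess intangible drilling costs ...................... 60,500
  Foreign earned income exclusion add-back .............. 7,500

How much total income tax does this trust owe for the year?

Book-profits minimum tax:
  Adjusted income: 367,000 + 23,500 + 60,500 + 7,500 = 458,500
  Less exemption 91,000 → base 367,500
  367,500 × 24% = 88,200

Ordinary income tax:
  237,000 × 14% = 33,180
  130,000 × 27% = 35,100
  → 68,280

88,200 > 68,280, so the book-profits minimum tax is the binding amount.

88,200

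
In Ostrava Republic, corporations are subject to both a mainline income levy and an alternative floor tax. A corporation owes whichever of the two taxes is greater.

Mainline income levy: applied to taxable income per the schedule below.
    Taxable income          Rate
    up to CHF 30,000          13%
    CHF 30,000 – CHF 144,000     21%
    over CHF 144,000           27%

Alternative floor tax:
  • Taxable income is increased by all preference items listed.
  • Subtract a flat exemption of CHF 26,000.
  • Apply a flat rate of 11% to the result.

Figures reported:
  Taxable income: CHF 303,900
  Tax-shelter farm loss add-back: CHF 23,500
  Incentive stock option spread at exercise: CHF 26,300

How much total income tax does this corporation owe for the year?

Alternative floor tax:
  Adjusted income: CHF 303,900 + CHF 23,500 + CHF 26,300 = CHF 353,700
  Less exemption CHF 26,000 → base CHF 327,700
  CHF 327,700 × 11% = CHF 36,047

Mainline income levy:
  CHF 30,000 × 13% = CHF 3,900
  CHF 114,000 × 21% = CHF 23,940
  CHF 159,900 × 27% = CHF 43,173
  → CHF 71,013

CHF 71,013 > CHF 36,047, so the mainline income levy governs.

CHF 71,013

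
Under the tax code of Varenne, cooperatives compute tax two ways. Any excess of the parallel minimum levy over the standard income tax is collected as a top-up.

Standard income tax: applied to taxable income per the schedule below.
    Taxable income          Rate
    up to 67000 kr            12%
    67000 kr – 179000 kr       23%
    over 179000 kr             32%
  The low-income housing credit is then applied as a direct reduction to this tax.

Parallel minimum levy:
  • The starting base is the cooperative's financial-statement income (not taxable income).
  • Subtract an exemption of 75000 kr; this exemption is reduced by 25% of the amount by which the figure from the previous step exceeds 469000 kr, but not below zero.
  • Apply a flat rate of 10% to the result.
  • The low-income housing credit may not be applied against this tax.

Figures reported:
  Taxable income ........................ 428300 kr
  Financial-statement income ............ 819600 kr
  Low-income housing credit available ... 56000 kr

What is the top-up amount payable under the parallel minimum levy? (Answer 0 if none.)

Standard income tax:
  67000 kr × 12% = 8040 kr
  112000 kr × 23% = 25760 kr
  249300 kr × 32% = 79776 kr
  → 113576 kr
  Less low-income housing credit 56000 kr → 57576 kr

Parallel minimum levy:
  Base (financial-statement income): 819600 kr
  Exemption: 25% × (819600 kr − 469000 kr) = 87650 kr ≥ 75000 kr, so the exemption is fully phased out
  Base: 819600 kr − 0 kr = 819600 kr
  819600 kr × 10% = 81960 kr

Excess of parallel minimum levy over standard income tax: 81960 kr − 57576 kr = 24384 kr.

24384 kr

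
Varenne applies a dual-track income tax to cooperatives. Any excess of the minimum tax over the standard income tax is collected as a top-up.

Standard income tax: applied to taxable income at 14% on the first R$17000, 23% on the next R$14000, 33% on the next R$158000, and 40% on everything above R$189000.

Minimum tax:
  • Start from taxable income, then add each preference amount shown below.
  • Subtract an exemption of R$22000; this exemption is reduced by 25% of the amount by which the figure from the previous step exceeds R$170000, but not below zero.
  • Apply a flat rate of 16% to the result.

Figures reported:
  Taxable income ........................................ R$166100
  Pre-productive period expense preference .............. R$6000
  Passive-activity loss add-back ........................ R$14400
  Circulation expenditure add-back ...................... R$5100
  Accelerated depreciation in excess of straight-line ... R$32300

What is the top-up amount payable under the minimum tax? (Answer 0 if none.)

R$0

Standard income tax:
  R$17000 × 14% = R$2380
  R$14000 × 23% = R$3220
  R$135100 × 33% = R$44583
  → R$50183

Minimum tax:
  Adjusted income: R$166100 + R$6000 + R$14400 + R$5100 + R$32300 = R$223900
  Exemption: R$22000 − 25% × (R$223900 − R$170000) = R$22000 − R$13475 = R$8525
  Base: R$223900 − R$8525 = R$215375
  R$215375 × 16% = R$34460

R$34460 ≤ R$50183, so no add-on is due.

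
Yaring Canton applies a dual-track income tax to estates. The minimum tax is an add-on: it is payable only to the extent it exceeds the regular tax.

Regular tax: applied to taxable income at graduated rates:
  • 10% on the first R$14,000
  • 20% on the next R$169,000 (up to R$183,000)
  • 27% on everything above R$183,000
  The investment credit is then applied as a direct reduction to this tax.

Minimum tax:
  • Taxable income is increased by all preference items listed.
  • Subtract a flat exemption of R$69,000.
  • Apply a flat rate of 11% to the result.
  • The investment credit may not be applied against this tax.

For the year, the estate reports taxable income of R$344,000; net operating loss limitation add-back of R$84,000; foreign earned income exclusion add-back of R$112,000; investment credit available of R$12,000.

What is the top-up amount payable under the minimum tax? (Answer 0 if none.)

R$0

Regular tax:
  R$14,000 × 10% = R$1,400
  R$169,000 × 20% = R$33,800
  R$161,000 × 27% = R$43,470
  → R$78,670
  Less investment credit R$12,000 → R$66,670

Minimum tax:
  Adjusted income: R$344,000 + R$84,000 + R$112,000 = R$540,000
  Less exemption R$69,000 → base R$471,000
  R$471,000 × 11% = R$51,810

R$51,810 ≤ R$66,670, so no add-on is due.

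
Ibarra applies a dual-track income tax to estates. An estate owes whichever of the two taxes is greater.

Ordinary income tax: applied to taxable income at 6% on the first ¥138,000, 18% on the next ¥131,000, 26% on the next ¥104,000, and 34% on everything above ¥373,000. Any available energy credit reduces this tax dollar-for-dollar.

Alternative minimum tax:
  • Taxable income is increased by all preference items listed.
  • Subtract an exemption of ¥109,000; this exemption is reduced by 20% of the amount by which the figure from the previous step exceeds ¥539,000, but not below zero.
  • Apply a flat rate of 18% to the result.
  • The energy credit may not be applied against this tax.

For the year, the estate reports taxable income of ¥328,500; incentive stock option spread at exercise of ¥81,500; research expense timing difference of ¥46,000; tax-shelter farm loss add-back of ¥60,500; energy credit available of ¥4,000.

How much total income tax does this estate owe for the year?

¥73,350

Ordinary income tax:
  ¥138,000 × 6% = ¥8,280
  ¥131,000 × 18% = ¥23,580
  ¥59,500 × 26% = ¥15,470
  → ¥47,330
  Less energy credit ¥4,000 → ¥43,330

Alternative minimum tax:
  Adjusted income: ¥328,500 + ¥81,500 + ¥46,000 + ¥60,500 = ¥516,500
  Exemption: ¥516,500 ≤ ¥539,000, so full ¥109,000 applies
  Base: ¥516,500 − ¥109,000 = ¥407,500
  ¥407,500 × 18% = ¥73,350

¥73,350 > ¥43,330, so the alternative minimum tax is the binding amount.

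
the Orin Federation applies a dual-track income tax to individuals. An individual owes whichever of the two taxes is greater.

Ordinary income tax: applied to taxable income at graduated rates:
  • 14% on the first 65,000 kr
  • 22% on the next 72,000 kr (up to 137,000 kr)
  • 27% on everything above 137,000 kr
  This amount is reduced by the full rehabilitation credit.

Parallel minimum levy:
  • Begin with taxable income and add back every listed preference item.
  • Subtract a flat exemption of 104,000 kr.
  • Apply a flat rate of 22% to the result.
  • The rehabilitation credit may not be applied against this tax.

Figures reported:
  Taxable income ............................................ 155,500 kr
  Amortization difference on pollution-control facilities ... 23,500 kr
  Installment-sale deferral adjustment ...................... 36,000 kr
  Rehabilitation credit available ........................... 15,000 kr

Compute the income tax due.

Parallel minimum levy:
  Adjusted income: 155,500 kr + 23,500 kr + 36,000 kr = 215,000 kr
  Less exemption 104,000 kr → base 111,000 kr
  111,000 kr × 22% = 24,420 kr

Ordinary income tax:
  65,000 kr × 14% = 9,100 kr
  72,000 kr × 22% = 15,840 kr
  18,500 kr × 27% = 4,995 kr
  → 29,935 kr
  Less rehabilitation credit 15,000 kr → 14,935 kr

24,420 kr > 14,935 kr, so the parallel minimum levy is the binding amount.

24,420 kr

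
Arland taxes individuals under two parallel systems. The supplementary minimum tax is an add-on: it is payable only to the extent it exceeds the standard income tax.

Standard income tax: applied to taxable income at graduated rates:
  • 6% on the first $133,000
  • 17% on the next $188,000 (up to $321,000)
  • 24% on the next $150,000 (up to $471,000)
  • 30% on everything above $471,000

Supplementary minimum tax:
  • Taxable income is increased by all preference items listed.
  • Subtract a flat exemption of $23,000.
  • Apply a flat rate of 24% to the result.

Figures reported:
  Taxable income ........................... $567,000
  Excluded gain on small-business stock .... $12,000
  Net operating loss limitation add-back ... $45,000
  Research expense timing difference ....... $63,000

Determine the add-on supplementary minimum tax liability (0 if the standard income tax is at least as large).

Supplementary minimum tax:
  Adjusted income: $567,000 + $12,000 + $45,000 + $63,000 = $687,000
  Less exemption $23,000 → base $664,000
  $664,000 × 24% = $159,360

Standard income tax:
  $133,000 × 6% = $7,980
  $188,000 × 17% = $31,960
  $150,000 × 24% = $36,000
  $96,000 × 30% = $28,800
  → $104,740

Excess of supplementary minimum tax over standard income tax: $159,360 − $104,740 = $54,620.

$54,620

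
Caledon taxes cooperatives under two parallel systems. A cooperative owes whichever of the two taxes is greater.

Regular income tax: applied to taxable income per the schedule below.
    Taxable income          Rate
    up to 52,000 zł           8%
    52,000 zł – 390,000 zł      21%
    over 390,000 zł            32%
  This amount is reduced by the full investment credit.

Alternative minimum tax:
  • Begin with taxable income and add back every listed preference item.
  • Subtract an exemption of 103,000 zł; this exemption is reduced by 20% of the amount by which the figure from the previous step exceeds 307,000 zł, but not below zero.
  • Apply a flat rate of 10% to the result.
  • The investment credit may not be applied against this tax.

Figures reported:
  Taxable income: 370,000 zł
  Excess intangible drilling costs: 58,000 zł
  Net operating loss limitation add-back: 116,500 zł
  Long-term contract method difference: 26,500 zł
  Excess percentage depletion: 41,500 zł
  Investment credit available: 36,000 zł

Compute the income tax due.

57,060 zł

Regular income tax:
  52,000 zł × 8% = 4,160 zł
  318,000 zł × 21% = 66,780 zł
  → 70,940 zł
  Less investment credit 36,000 zł → 34,940 zł

Alternative minimum tax:
  Adjusted income: 370,000 zł + 58,000 zł + 116,500 zł + 26,500 zł + 41,500 zł = 612,500 zł
  Exemption: 103,000 zł − 20% × (612,500 zł − 307,000 zł) = 103,000 zł − 61,100 zł = 41,900 zł
  Base: 612,500 zł − 41,900 zł = 570,600 zł
  570,600 zł × 10% = 57,060 zł

57,060 zł > 34,940 zł, so the alternative minimum tax is the binding amount.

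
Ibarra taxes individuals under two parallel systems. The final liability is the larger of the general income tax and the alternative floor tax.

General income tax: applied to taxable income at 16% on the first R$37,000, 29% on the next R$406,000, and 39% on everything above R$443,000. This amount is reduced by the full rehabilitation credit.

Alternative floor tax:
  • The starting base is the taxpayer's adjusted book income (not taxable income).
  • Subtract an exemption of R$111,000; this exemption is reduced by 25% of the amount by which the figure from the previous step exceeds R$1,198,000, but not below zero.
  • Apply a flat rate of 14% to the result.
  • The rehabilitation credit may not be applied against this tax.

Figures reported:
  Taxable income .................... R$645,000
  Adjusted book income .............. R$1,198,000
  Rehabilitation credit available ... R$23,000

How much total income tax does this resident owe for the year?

Alternative floor tax:
  Base (adjusted book income): R$1,198,000
  Exemption: R$1,198,000 ≤ R$1,198,000, so full R$111,000 applies
  Base: R$1,198,000 − R$111,000 = R$1,087,000
  R$1,087,000 × 14% = R$152,180

General income tax:
  R$37,000 × 16% = R$5,920
  R$406,000 × 29% = R$117,740
  R$202,000 × 39% = R$78,780
  → R$202,440
  Less rehabilitation credit R$23,000 → R$179,440

R$179,440 > R$152,180, so the general income tax governs.

R$179,440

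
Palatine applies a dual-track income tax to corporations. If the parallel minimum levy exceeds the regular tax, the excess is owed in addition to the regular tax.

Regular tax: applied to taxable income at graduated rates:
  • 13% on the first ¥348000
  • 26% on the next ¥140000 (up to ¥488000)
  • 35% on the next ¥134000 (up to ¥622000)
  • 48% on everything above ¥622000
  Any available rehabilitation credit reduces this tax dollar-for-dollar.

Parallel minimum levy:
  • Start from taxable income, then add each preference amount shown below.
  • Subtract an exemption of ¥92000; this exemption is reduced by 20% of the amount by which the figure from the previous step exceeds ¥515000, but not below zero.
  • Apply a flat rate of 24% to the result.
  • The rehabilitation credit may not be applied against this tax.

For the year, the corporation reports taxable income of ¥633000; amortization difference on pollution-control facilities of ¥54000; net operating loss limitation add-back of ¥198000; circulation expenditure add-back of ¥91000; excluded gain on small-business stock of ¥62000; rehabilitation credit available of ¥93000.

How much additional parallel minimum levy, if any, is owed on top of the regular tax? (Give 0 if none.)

¥208300

Regular tax:
  ¥348000 × 13% = ¥45240
  ¥140000 × 26% = ¥36400
  ¥134000 × 35% = ¥46900
  ¥11000 × 48% = ¥5280
  → ¥133820
  Less rehabilitation credit ¥93000 → ¥40820

Parallel minimum levy:
  Adjusted income: ¥633000 + ¥54000 + ¥198000 + ¥91000 + ¥62000 = ¥1038000
  Exemption: 20% × (¥1038000 − ¥515000) = ¥104600 ≥ ¥92000, so the exemption is fully phased out
  Base: ¥1038000 − ¥0 = ¥1038000
  ¥1038000 × 24% = ¥249120

Excess of parallel minimum levy over regular tax: ¥249120 − ¥40820 = ¥208300.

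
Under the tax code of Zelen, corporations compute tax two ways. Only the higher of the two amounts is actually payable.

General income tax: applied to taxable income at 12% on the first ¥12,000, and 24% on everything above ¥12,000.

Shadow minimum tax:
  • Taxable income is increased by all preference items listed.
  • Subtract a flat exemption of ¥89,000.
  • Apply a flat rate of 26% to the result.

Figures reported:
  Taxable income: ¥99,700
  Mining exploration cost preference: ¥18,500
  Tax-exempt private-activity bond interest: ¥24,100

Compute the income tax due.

General income tax:
  ¥12,000 × 12% = ¥1,440
  ¥87,700 × 24% = ¥21,048
  → ¥22,488

Shadow minimum tax:
  Adjusted income: ¥99,700 + ¥18,500 + ¥24,100 = ¥142,300
  Less exemption ¥89,000 → base ¥53,300
  ¥53,300 × 26% = ¥13,858

¥22,488 > ¥13,858, so the general income tax governs.

¥22,488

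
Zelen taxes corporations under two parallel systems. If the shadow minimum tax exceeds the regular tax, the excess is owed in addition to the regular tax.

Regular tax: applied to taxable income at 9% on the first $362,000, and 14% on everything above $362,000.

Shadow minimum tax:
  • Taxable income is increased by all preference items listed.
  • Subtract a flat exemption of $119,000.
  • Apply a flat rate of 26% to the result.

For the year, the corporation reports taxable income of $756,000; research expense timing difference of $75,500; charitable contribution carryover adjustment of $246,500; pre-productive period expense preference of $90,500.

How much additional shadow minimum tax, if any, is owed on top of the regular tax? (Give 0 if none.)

Shadow minimum tax:
  Adjusted income: $756,000 + $75,500 + $246,500 + $90,500 = $1,168,500
  Less exemption $119,000 → base $1,049,500
  $1,049,500 × 26% = $272,870

Regular tax:
  $362,000 × 9% = $32,580
  $394,000 × 14% = $55,160
  → $87,740

Excess of shadow minimum tax over regular tax: $272,870 − $87,740 = $185,130.

$185,130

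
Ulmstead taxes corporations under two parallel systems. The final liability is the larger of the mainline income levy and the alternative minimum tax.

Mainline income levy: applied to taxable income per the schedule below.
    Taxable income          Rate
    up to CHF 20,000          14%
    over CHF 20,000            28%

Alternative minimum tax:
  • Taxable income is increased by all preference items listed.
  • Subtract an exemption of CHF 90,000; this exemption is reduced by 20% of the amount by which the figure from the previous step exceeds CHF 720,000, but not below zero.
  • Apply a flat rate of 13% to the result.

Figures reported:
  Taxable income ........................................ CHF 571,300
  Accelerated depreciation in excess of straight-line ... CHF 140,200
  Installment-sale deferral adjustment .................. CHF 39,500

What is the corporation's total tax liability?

Mainline income levy:
  CHF 20,000 × 14% = CHF 2,800
  CHF 551,300 × 28% = CHF 154,364
  → CHF 157,164

Alternative minimum tax:
  Adjusted income: CHF 571,300 + CHF 140,200 + CHF 39,500 = CHF 751,000
  Exemption: CHF 90,000 − 20% × (CHF 751,000 − CHF 720,000) = CHF 90,000 − CHF 6,200 = CHF 83,800
  Base: CHF 751,000 − CHF 83,800 = CHF 667,200
  CHF 667,200 × 13% = CHF 86,736

CHF 157,164 > CHF 86,736, so the mainline income levy governs.

CHF 157,164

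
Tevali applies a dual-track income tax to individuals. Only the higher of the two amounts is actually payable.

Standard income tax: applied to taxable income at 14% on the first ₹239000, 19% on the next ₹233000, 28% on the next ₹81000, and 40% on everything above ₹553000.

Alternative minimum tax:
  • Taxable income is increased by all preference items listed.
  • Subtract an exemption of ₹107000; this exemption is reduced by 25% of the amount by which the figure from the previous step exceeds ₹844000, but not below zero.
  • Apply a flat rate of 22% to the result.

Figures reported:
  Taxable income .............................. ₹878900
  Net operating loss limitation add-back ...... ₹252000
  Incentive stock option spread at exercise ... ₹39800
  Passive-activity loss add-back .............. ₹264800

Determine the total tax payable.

₹315810

Standard income tax:
  ₹239000 × 14% = ₹33460
  ₹233000 × 19% = ₹44270
  ₹81000 × 28% = ₹22680
  ₹325900 × 40% = ₹130360
  → ₹230770

Alternative minimum tax:
  Adjusted income: ₹878900 + ₹252000 + ₹39800 + ₹264800 = ₹1435500
  Exemption: 25% × (₹1435500 − ₹844000) = ₹147875 ≥ ₹107000, so the exemption is fully phased out
  Base: ₹1435500 − ₹0 = ₹1435500
  ₹1435500 × 22% = ₹315810

₹315810 > ₹230770, so the alternative minimum tax is the binding amount.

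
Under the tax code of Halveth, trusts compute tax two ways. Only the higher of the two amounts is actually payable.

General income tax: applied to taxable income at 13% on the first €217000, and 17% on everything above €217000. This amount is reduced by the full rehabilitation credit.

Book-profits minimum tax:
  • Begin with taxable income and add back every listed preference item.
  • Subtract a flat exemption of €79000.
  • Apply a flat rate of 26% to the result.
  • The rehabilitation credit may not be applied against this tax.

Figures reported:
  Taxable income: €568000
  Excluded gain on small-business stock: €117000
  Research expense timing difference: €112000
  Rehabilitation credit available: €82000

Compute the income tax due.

€186680

General income tax:
  €217000 × 13% = €28210
  €351000 × 17% = €59670
  → €87880
  Less rehabilitation credit €82000 → €5880

Book-profits minimum tax:
  Adjusted income: €568000 + €117000 + €112000 = €797000
  Less exemption €79000 → base €718000
  €718000 × 26% = €186680

€186680 > €5880, so the book-profits minimum tax is the binding amount.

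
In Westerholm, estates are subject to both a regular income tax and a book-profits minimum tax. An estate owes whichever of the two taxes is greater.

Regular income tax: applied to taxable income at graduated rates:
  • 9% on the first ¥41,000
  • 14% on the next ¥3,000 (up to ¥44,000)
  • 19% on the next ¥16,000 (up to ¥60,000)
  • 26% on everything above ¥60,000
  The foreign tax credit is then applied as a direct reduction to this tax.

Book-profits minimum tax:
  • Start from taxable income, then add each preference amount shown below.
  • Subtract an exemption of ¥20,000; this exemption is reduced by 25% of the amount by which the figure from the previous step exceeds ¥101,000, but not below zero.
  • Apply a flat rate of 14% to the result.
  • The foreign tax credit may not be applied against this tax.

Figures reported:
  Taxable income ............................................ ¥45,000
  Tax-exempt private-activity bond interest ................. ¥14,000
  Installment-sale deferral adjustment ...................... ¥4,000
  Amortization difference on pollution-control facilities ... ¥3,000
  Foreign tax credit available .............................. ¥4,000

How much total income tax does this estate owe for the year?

¥6,440

Book-profits minimum tax:
  Adjusted income: ¥45,000 + ¥14,000 + ¥4,000 + ¥3,000 = ¥66,000
  Exemption: ¥66,000 ≤ ¥101,000, so full ¥20,000 applies
  Base: ¥66,000 − ¥20,000 = ¥46,000
  ¥46,000 × 14% = ¥6,440

Regular income tax:
  ¥41,000 × 9% = ¥3,690
  ¥3,000 × 14% = ¥420
  ¥1,000 × 19% = ¥190
  → ¥4,300
  Less foreign tax credit ¥4,000 → ¥300

¥6,440 > ¥300, so the book-profits minimum tax is the binding amount.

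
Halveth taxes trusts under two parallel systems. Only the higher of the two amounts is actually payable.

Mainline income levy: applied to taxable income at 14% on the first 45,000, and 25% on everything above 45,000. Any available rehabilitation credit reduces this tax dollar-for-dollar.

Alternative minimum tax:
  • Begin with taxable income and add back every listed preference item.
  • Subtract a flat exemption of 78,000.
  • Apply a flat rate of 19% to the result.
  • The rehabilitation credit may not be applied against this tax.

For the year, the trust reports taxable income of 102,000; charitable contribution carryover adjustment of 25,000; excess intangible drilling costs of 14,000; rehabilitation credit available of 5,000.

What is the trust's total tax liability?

15,550

Mainline income levy:
  45,000 × 14% = 6,300
  57,000 × 25% = 14,250
  → 20,550
  Less rehabilitation credit 5,000 → 15,550

Alternative minimum tax:
  Adjusted income: 102,000 + 25,000 + 14,000 = 141,000
  Less exemption 78,000 → base 63,000
  63,000 × 19% = 11,970

15,550 > 11,970, so the mainline income levy governs.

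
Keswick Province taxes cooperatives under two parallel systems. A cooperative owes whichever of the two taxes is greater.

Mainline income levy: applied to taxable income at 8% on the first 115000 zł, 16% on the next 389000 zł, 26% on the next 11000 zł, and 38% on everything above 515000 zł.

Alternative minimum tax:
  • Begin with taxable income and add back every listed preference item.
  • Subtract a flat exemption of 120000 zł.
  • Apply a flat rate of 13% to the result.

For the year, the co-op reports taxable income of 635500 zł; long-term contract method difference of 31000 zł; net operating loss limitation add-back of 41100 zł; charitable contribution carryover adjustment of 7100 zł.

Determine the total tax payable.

Alternative minimum tax:
  Adjusted income: 635500 zł + 31000 zł + 41100 zł + 7100 zł = 714700 zł
  Less exemption 120000 zł → base 594700 zł
  594700 zł × 13% = 77311 zł

Mainline income levy:
  115000 zł × 8% = 9200 zł
  389000 zł × 16% = 62240 zł
  11000 zł × 26% = 2860 zł
  120500 zł × 38% = 45790 zł
  → 120090 zł

120090 zł > 77311 zł, so the mainline income levy governs.

120090 zł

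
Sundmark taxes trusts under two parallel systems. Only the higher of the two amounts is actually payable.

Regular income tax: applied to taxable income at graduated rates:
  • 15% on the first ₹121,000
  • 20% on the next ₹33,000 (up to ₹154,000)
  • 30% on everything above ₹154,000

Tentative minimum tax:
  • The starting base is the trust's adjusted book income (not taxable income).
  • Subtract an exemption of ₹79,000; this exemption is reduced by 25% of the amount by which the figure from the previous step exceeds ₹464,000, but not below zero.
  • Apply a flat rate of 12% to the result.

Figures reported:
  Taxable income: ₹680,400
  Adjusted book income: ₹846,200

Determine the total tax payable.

Tentative minimum tax:
  Base (adjusted book income): ₹846,200
  Exemption: 25% × (₹846,200 − ₹464,000) = ₹95,550 ≥ ₹79,000, so the exemption is fully phased out
  Base: ₹846,200 − ₹0 = ₹846,200
  ₹846,200 × 12% = ₹101,544

Regular income tax:
  ₹121,000 × 15% = ₹18,150
  ₹33,000 × 20% = ₹6,600
  ₹526,400 × 30% = ₹157,920
  → ₹182,670

₹182,670 > ₹101,544, so the regular income tax governs.

₹182,670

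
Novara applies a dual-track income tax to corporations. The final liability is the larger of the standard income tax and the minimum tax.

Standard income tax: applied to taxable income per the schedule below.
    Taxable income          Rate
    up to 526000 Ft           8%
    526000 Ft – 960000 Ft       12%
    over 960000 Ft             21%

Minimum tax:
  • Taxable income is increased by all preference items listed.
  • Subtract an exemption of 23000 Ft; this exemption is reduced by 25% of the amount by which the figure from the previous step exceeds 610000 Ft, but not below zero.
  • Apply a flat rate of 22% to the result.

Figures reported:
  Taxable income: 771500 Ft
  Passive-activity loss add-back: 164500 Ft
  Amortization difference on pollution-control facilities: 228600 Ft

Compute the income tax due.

256212 Ft

Minimum tax:
  Adjusted income: 771500 Ft + 164500 Ft + 228600 Ft = 1164600 Ft
  Exemption: 25% × (1164600 Ft − 610000 Ft) = 138650 Ft ≥ 23000 Ft, so the exemption is fully phased out
  Base: 1164600 Ft − 0 Ft = 1164600 Ft
  1164600 Ft × 22% = 256212 Ft

Standard income tax:
  526000 Ft × 8% = 42080 Ft
  245500 Ft × 12% = 29460 Ft
  → 71540 Ft

256212 Ft > 71540 Ft, so the minimum tax is the binding amount.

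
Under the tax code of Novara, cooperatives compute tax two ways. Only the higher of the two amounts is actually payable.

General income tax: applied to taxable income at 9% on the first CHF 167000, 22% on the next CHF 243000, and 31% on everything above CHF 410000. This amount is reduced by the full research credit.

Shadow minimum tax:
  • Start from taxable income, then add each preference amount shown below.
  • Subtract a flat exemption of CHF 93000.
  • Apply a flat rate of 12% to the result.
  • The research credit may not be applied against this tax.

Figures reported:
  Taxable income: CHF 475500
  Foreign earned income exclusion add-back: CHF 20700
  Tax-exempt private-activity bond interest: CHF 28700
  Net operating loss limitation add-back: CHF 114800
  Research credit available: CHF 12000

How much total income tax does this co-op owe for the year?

General income tax:
  CHF 167000 × 9% = CHF 15030
  CHF 243000 × 22% = CHF 53460
  CHF 65500 × 31% = CHF 20305
  → CHF 88795
  Less research credit CHF 12000 → CHF 76795

Shadow minimum tax:
  Adjusted income: CHF 475500 + CHF 20700 + CHF 28700 + CHF 114800 = CHF 639700
  Less exemption CHF 93000 → base CHF 546700
  CHF 546700 × 12% = CHF 65604

CHF 76795 > CHF 65604, so the general income tax governs.

CHF 76795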